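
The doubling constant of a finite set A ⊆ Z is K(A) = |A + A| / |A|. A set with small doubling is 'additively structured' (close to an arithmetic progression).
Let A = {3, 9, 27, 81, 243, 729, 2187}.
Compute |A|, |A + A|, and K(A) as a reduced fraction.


|A| = 7.
Compute A + A by enumerating all 49 pairs.
A + A = {6, 12, 18, 30, 36, 54, 84, 90, 108, 162, 246, 252, 270, 324, 486, 732, 738, 756, 810, 972, 1458, 2190, 2196, 2214, 2268, 2430, 2916, 4374}, so |A + A| = 28.
K = |A + A| / |A| = 28/7 = 4/1 ≈ 4.0000.
Reference: AP of size 7 gives K = 13/7 ≈ 1.8571; a fully generic set of size 7 gives K ≈ 4.0000.

|A| = 7, |A + A| = 28, K = 28/7 = 4/1.


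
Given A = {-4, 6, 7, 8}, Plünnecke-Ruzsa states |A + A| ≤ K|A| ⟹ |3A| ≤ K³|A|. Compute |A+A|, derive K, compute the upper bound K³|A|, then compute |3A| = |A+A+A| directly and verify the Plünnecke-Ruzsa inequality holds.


|A| = 4.
Step 1: Compute A + A by enumerating all 16 pairs.
A + A = {-8, 2, 3, 4, 12, 13, 14, 15, 16}, so |A + A| = 9.
Step 2: Doubling constant K = |A + A|/|A| = 9/4 = 9/4 ≈ 2.2500.
Step 3: Plünnecke-Ruzsa gives |3A| ≤ K³·|A| = (2.2500)³ · 4 ≈ 45.5625.
Step 4: Compute 3A = A + A + A directly by enumerating all triples (a,b,c) ∈ A³; |3A| = 16.
Step 5: Check 16 ≤ 45.5625? Yes ✓.

K = 9/4, Plünnecke-Ruzsa bound K³|A| ≈ 45.5625, |3A| = 16, inequality holds.


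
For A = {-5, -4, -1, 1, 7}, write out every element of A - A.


A - A = {a - a' : a, a' ∈ A}.
Compute a - a' for each ordered pair (a, a'):
a = -5: -5--5=0, -5--4=-1, -5--1=-4, -5-1=-6, -5-7=-12
a = -4: -4--5=1, -4--4=0, -4--1=-3, -4-1=-5, -4-7=-11
a = -1: -1--5=4, -1--4=3, -1--1=0, -1-1=-2, -1-7=-8
a = 1: 1--5=6, 1--4=5, 1--1=2, 1-1=0, 1-7=-6
a = 7: 7--5=12, 7--4=11, 7--1=8, 7-1=6, 7-7=0
Collecting distinct values (and noting 0 appears from a-a):
A - A = {-12, -11, -8, -6, -5, -4, -3, -2, -1, 0, 1, 2, 3, 4, 5, 6, 8, 11, 12}
|A - A| = 19

A - A = {-12, -11, -8, -6, -5, -4, -3, -2, -1, 0, 1, 2, 3, 4, 5, 6, 8, 11, 12}


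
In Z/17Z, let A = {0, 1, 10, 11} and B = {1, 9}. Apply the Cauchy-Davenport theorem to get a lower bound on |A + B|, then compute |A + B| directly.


Cauchy-Davenport: |A + B| ≥ min(p, |A| + |B| - 1) for A, B nonempty in Z/pZ.
|A| = 4, |B| = 2, p = 17.
CD lower bound = min(17, 4 + 2 - 1) = min(17, 5) = 5.
Compute A + B mod 17 directly:
a = 0: 0+1=1, 0+9=9
a = 1: 1+1=2, 1+9=10
a = 10: 10+1=11, 10+9=2
a = 11: 11+1=12, 11+9=3
A + B = {1, 2, 3, 9, 10, 11, 12}, so |A + B| = 7.
Verify: 7 ≥ 5? Yes ✓.

CD lower bound = 5, actual |A + B| = 7.


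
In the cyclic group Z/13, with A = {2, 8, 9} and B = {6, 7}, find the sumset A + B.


Work in Z/13Z: reduce every sum a + b modulo 13.
Enumerate all 6 pairs:
a = 2: 2+6=8, 2+7=9
a = 8: 8+6=1, 8+7=2
a = 9: 9+6=2, 9+7=3
Distinct residues collected: {1, 2, 3, 8, 9}
|A + B| = 5 (out of 13 total residues).

A + B = {1, 2, 3, 8, 9}


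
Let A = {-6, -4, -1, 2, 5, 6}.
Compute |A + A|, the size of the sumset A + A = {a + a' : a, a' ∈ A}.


A + A = {a + a' : a, a' ∈ A}; |A| = 6.
General bounds: 2|A| - 1 ≤ |A + A| ≤ |A|(|A|+1)/2, i.e. 11 ≤ |A + A| ≤ 21.
Lower bound 2|A|-1 is attained iff A is an arithmetic progression.
Enumerate sums a + a' for a ≤ a' (symmetric, so this suffices):
a = -6: -6+-6=-12, -6+-4=-10, -6+-1=-7, -6+2=-4, -6+5=-1, -6+6=0
a = -4: -4+-4=-8, -4+-1=-5, -4+2=-2, -4+5=1, -4+6=2
a = -1: -1+-1=-2, -1+2=1, -1+5=4, -1+6=5
a = 2: 2+2=4, 2+5=7, 2+6=8
a = 5: 5+5=10, 5+6=11
a = 6: 6+6=12
Distinct sums: {-12, -10, -8, -7, -5, -4, -2, -1, 0, 1, 2, 4, 5, 7, 8, 10, 11, 12}
|A + A| = 18

|A + A| = 18


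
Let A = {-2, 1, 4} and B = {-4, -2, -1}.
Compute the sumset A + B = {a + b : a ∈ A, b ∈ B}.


A + B = {a + b : a ∈ A, b ∈ B}.
Enumerate all |A|·|B| = 3·3 = 9 pairs (a, b) and collect distinct sums.
a = -2: -2+-4=-6, -2+-2=-4, -2+-1=-3
a = 1: 1+-4=-3, 1+-2=-1, 1+-1=0
a = 4: 4+-4=0, 4+-2=2, 4+-1=3
Collecting distinct sums: A + B = {-6, -4, -3, -1, 0, 2, 3}
|A + B| = 7

A + B = {-6, -4, -3, -1, 0, 2, 3}


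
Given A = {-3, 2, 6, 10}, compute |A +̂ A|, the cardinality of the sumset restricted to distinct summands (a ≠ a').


Restricted sumset: A +̂ A = {a + a' : a ∈ A, a' ∈ A, a ≠ a'}.
Equivalently, take A + A and drop any sum 2a that is achievable ONLY as a + a for a ∈ A (i.e. sums representable only with equal summands).
Enumerate pairs (a, a') with a < a' (symmetric, so each unordered pair gives one sum; this covers all a ≠ a'):
  -3 + 2 = -1
  -3 + 6 = 3
  -3 + 10 = 7
  2 + 6 = 8
  2 + 10 = 12
  6 + 10 = 16
Collected distinct sums: {-1, 3, 7, 8, 12, 16}
|A +̂ A| = 6
(Reference bound: |A +̂ A| ≥ 2|A| - 3 for |A| ≥ 2, with |A| = 4 giving ≥ 5.)

|A +̂ A| = 6


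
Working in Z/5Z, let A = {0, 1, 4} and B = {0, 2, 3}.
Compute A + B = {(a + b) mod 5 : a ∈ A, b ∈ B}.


Work in Z/5Z: reduce every sum a + b modulo 5.
Enumerate all 9 pairs:
a = 0: 0+0=0, 0+2=2, 0+3=3
a = 1: 1+0=1, 1+2=3, 1+3=4
a = 4: 4+0=4, 4+2=1, 4+3=2
Distinct residues collected: {0, 1, 2, 3, 4}
|A + B| = 5 (out of 5 total residues).

A + B = {0, 1, 2, 3, 4}


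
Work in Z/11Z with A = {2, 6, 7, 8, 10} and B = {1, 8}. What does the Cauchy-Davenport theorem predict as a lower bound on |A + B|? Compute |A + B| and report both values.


Cauchy-Davenport: |A + B| ≥ min(p, |A| + |B| - 1) for A, B nonempty in Z/pZ.
|A| = 5, |B| = 2, p = 11.
CD lower bound = min(11, 5 + 2 - 1) = min(11, 6) = 6.
Compute A + B mod 11 directly:
a = 2: 2+1=3, 2+8=10
a = 6: 6+1=7, 6+8=3
a = 7: 7+1=8, 7+8=4
a = 8: 8+1=9, 8+8=5
a = 10: 10+1=0, 10+8=7
A + B = {0, 3, 4, 5, 7, 8, 9, 10}, so |A + B| = 8.
Verify: 8 ≥ 6? Yes ✓.

CD lower bound = 6, actual |A + B| = 8.


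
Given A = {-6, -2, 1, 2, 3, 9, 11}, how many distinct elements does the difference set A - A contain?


A - A = {a - a' : a, a' ∈ A}; |A| = 7.
Bounds: 2|A|-1 ≤ |A - A| ≤ |A|² - |A| + 1, i.e. 13 ≤ |A - A| ≤ 43.
Note: 0 ∈ A - A always (from a - a). The set is symmetric: if d ∈ A - A then -d ∈ A - A.
Enumerate nonzero differences d = a - a' with a > a' (then include -d):
Positive differences: {1, 2, 3, 4, 5, 6, 7, 8, 9, 10, 11, 13, 15, 17}
Full difference set: {0} ∪ (positive diffs) ∪ (negative diffs).
|A - A| = 1 + 2·14 = 29 (matches direct enumeration: 29).

|A - A| = 29


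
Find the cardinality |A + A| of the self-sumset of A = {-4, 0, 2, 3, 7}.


A + A = {a + a' : a, a' ∈ A}; |A| = 5.
General bounds: 2|A| - 1 ≤ |A + A| ≤ |A|(|A|+1)/2, i.e. 9 ≤ |A + A| ≤ 15.
Lower bound 2|A|-1 is attained iff A is an arithmetic progression.
Enumerate sums a + a' for a ≤ a' (symmetric, so this suffices):
a = -4: -4+-4=-8, -4+0=-4, -4+2=-2, -4+3=-1, -4+7=3
a = 0: 0+0=0, 0+2=2, 0+3=3, 0+7=7
a = 2: 2+2=4, 2+3=5, 2+7=9
a = 3: 3+3=6, 3+7=10
a = 7: 7+7=14
Distinct sums: {-8, -4, -2, -1, 0, 2, 3, 4, 5, 6, 7, 9, 10, 14}
|A + A| = 14

|A + A| = 14


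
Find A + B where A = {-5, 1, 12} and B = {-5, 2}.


A + B = {a + b : a ∈ A, b ∈ B}.
Enumerate all |A|·|B| = 3·2 = 6 pairs (a, b) and collect distinct sums.
a = -5: -5+-5=-10, -5+2=-3
a = 1: 1+-5=-4, 1+2=3
a = 12: 12+-5=7, 12+2=14
Collecting distinct sums: A + B = {-10, -4, -3, 3, 7, 14}
|A + B| = 6

A + B = {-10, -4, -3, 3, 7, 14}


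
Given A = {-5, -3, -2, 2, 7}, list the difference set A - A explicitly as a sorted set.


A - A = {a - a' : a, a' ∈ A}.
Compute a - a' for each ordered pair (a, a'):
a = -5: -5--5=0, -5--3=-2, -5--2=-3, -5-2=-7, -5-7=-12
a = -3: -3--5=2, -3--3=0, -3--2=-1, -3-2=-5, -3-7=-10
a = -2: -2--5=3, -2--3=1, -2--2=0, -2-2=-4, -2-7=-9
a = 2: 2--5=7, 2--3=5, 2--2=4, 2-2=0, 2-7=-5
a = 7: 7--5=12, 7--3=10, 7--2=9, 7-2=5, 7-7=0
Collecting distinct values (and noting 0 appears from a-a):
A - A = {-12, -10, -9, -7, -5, -4, -3, -2, -1, 0, 1, 2, 3, 4, 5, 7, 9, 10, 12}
|A - A| = 19

A - A = {-12, -10, -9, -7, -5, -4, -3, -2, -1, 0, 1, 2, 3, 4, 5, 7, 9, 10, 12}


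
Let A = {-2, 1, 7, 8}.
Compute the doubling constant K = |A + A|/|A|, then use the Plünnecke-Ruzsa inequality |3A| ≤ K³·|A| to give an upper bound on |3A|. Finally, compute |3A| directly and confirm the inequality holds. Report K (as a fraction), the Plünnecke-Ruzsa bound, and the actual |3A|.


|A| = 4.
Step 1: Compute A + A by enumerating all 16 pairs.
A + A = {-4, -1, 2, 5, 6, 8, 9, 14, 15, 16}, so |A + A| = 10.
Step 2: Doubling constant K = |A + A|/|A| = 10/4 = 10/4 ≈ 2.5000.
Step 3: Plünnecke-Ruzsa gives |3A| ≤ K³·|A| = (2.5000)³ · 4 ≈ 62.5000.
Step 4: Compute 3A = A + A + A directly by enumerating all triples (a,b,c) ∈ A³; |3A| = 19.
Step 5: Check 19 ≤ 62.5000? Yes ✓.

K = 10/4, Plünnecke-Ruzsa bound K³|A| ≈ 62.5000, |3A| = 19, inequality holds.


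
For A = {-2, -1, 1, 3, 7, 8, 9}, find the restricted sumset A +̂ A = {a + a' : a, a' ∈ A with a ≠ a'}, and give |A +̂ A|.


Restricted sumset: A +̂ A = {a + a' : a ∈ A, a' ∈ A, a ≠ a'}.
Equivalently, take A + A and drop any sum 2a that is achievable ONLY as a + a for a ∈ A (i.e. sums representable only with equal summands).
Enumerate pairs (a, a') with a < a' (symmetric, so each unordered pair gives one sum; this covers all a ≠ a'):
  -2 + -1 = -3
  -2 + 1 = -1
  -2 + 3 = 1
  -2 + 7 = 5
  -2 + 8 = 6
  -2 + 9 = 7
  -1 + 1 = 0
  -1 + 3 = 2
  -1 + 7 = 6
  -1 + 8 = 7
  -1 + 9 = 8
  1 + 3 = 4
  1 + 7 = 8
  1 + 8 = 9
  1 + 9 = 10
  3 + 7 = 10
  3 + 8 = 11
  3 + 9 = 12
  7 + 8 = 15
  7 + 9 = 16
  8 + 9 = 17
Collected distinct sums: {-3, -1, 0, 1, 2, 4, 5, 6, 7, 8, 9, 10, 11, 12, 15, 16, 17}
|A +̂ A| = 17
(Reference bound: |A +̂ A| ≥ 2|A| - 3 for |A| ≥ 2, with |A| = 7 giving ≥ 11.)

|A +̂ A| = 17


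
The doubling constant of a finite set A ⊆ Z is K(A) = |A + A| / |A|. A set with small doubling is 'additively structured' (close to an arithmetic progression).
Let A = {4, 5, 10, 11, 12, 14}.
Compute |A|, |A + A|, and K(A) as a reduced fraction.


|A| = 6.
Compute A + A by enumerating all 36 pairs.
A + A = {8, 9, 10, 14, 15, 16, 17, 18, 19, 20, 21, 22, 23, 24, 25, 26, 28}, so |A + A| = 17.
K = |A + A| / |A| = 17/6 (already in lowest terms) ≈ 2.8333.
Reference: AP of size 6 gives K = 11/6 ≈ 1.8333; a fully generic set of size 6 gives K ≈ 3.5000.

|A| = 6, |A + A| = 17, K = 17/6.


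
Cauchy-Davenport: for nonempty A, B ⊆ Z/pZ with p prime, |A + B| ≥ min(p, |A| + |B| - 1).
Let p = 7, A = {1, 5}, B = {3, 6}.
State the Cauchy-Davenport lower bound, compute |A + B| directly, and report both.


Cauchy-Davenport: |A + B| ≥ min(p, |A| + |B| - 1) for A, B nonempty in Z/pZ.
|A| = 2, |B| = 2, p = 7.
CD lower bound = min(7, 2 + 2 - 1) = min(7, 3) = 3.
Compute A + B mod 7 directly:
a = 1: 1+3=4, 1+6=0
a = 5: 5+3=1, 5+6=4
A + B = {0, 1, 4}, so |A + B| = 3.
Verify: 3 ≥ 3? Yes ✓.

CD lower bound = 3, actual |A + B| = 3.


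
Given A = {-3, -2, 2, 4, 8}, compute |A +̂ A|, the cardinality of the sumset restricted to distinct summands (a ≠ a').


Restricted sumset: A +̂ A = {a + a' : a ∈ A, a' ∈ A, a ≠ a'}.
Equivalently, take A + A and drop any sum 2a that is achievable ONLY as a + a for a ∈ A (i.e. sums representable only with equal summands).
Enumerate pairs (a, a') with a < a' (symmetric, so each unordered pair gives one sum; this covers all a ≠ a'):
  -3 + -2 = -5
  -3 + 2 = -1
  -3 + 4 = 1
  -3 + 8 = 5
  -2 + 2 = 0
  -2 + 4 = 2
  -2 + 8 = 6
  2 + 4 = 6
  2 + 8 = 10
  4 + 8 = 12
Collected distinct sums: {-5, -1, 0, 1, 2, 5, 6, 10, 12}
|A +̂ A| = 9
(Reference bound: |A +̂ A| ≥ 2|A| - 3 for |A| ≥ 2, with |A| = 5 giving ≥ 7.)

|A +̂ A| = 9


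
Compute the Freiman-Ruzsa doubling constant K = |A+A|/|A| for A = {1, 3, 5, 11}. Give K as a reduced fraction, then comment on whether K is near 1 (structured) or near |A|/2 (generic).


|A| = 4.
Compute A + A by enumerating all 16 pairs.
A + A = {2, 4, 6, 8, 10, 12, 14, 16, 22}, so |A + A| = 9.
K = |A + A| / |A| = 9/4 (already in lowest terms) ≈ 2.2500.
Reference: AP of size 4 gives K = 7/4 ≈ 1.7500; a fully generic set of size 4 gives K ≈ 2.5000.

|A| = 4, |A + A| = 9, K = 9/4.


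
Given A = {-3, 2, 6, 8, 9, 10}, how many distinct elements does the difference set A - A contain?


A - A = {a - a' : a, a' ∈ A}; |A| = 6.
Bounds: 2|A|-1 ≤ |A - A| ≤ |A|² - |A| + 1, i.e. 11 ≤ |A - A| ≤ 31.
Note: 0 ∈ A - A always (from a - a). The set is symmetric: if d ∈ A - A then -d ∈ A - A.
Enumerate nonzero differences d = a - a' with a > a' (then include -d):
Positive differences: {1, 2, 3, 4, 5, 6, 7, 8, 9, 11, 12, 13}
Full difference set: {0} ∪ (positive diffs) ∪ (negative diffs).
|A - A| = 1 + 2·12 = 25 (matches direct enumeration: 25).

|A - A| = 25


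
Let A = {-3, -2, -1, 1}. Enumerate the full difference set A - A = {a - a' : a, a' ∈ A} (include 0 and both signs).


A - A = {a - a' : a, a' ∈ A}.
Compute a - a' for each ordered pair (a, a'):
a = -3: -3--3=0, -3--2=-1, -3--1=-2, -3-1=-4
a = -2: -2--3=1, -2--2=0, -2--1=-1, -2-1=-3
a = -1: -1--3=2, -1--2=1, -1--1=0, -1-1=-2
a = 1: 1--3=4, 1--2=3, 1--1=2, 1-1=0
Collecting distinct values (and noting 0 appears from a-a):
A - A = {-4, -3, -2, -1, 0, 1, 2, 3, 4}
|A - A| = 9

A - A = {-4, -3, -2, -1, 0, 1, 2, 3, 4}


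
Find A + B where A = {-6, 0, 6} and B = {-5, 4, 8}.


A + B = {a + b : a ∈ A, b ∈ B}.
Enumerate all |A|·|B| = 3·3 = 9 pairs (a, b) and collect distinct sums.
a = -6: -6+-5=-11, -6+4=-2, -6+8=2
a = 0: 0+-5=-5, 0+4=4, 0+8=8
a = 6: 6+-5=1, 6+4=10, 6+8=14
Collecting distinct sums: A + B = {-11, -5, -2, 1, 2, 4, 8, 10, 14}
|A + B| = 9

A + B = {-11, -5, -2, 1, 2, 4, 8, 10, 14}


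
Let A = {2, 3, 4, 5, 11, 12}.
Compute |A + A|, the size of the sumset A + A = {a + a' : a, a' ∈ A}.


A + A = {a + a' : a, a' ∈ A}; |A| = 6.
General bounds: 2|A| - 1 ≤ |A + A| ≤ |A|(|A|+1)/2, i.e. 11 ≤ |A + A| ≤ 21.
Lower bound 2|A|-1 is attained iff A is an arithmetic progression.
Enumerate sums a + a' for a ≤ a' (symmetric, so this suffices):
a = 2: 2+2=4, 2+3=5, 2+4=6, 2+5=7, 2+11=13, 2+12=14
a = 3: 3+3=6, 3+4=7, 3+5=8, 3+11=14, 3+12=15
a = 4: 4+4=8, 4+5=9, 4+11=15, 4+12=16
a = 5: 5+5=10, 5+11=16, 5+12=17
a = 11: 11+11=22, 11+12=23
a = 12: 12+12=24
Distinct sums: {4, 5, 6, 7, 8, 9, 10, 13, 14, 15, 16, 17, 22, 23, 24}
|A + A| = 15

|A + A| = 15


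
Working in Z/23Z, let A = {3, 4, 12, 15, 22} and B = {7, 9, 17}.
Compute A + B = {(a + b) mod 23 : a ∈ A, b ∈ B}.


Work in Z/23Z: reduce every sum a + b modulo 23.
Enumerate all 15 pairs:
a = 3: 3+7=10, 3+9=12, 3+17=20
a = 4: 4+7=11, 4+9=13, 4+17=21
a = 12: 12+7=19, 12+9=21, 12+17=6
a = 15: 15+7=22, 15+9=1, 15+17=9
a = 22: 22+7=6, 22+9=8, 22+17=16
Distinct residues collected: {1, 6, 8, 9, 10, 11, 12, 13, 16, 19, 20, 21, 22}
|A + B| = 13 (out of 23 total residues).

A + B = {1, 6, 8, 9, 10, 11, 12, 13, 16, 19, 20, 21, 22}


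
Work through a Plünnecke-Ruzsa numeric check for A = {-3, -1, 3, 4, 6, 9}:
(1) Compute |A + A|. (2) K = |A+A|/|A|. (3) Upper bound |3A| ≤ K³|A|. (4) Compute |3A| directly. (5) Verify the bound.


|A| = 6.
Step 1: Compute A + A by enumerating all 36 pairs.
A + A = {-6, -4, -2, 0, 1, 2, 3, 5, 6, 7, 8, 9, 10, 12, 13, 15, 18}, so |A + A| = 17.
Step 2: Doubling constant K = |A + A|/|A| = 17/6 = 17/6 ≈ 2.8333.
Step 3: Plünnecke-Ruzsa gives |3A| ≤ K³·|A| = (2.8333)³ · 6 ≈ 136.4722.
Step 4: Compute 3A = A + A + A directly by enumerating all triples (a,b,c) ∈ A³; |3A| = 30.
Step 5: Check 30 ≤ 136.4722? Yes ✓.

K = 17/6, Plünnecke-Ruzsa bound K³|A| ≈ 136.4722, |3A| = 30, inequality holds.


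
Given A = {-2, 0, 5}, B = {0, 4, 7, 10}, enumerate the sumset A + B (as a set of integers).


A + B = {a + b : a ∈ A, b ∈ B}.
Enumerate all |A|·|B| = 3·4 = 12 pairs (a, b) and collect distinct sums.
a = -2: -2+0=-2, -2+4=2, -2+7=5, -2+10=8
a = 0: 0+0=0, 0+4=4, 0+7=7, 0+10=10
a = 5: 5+0=5, 5+4=9, 5+7=12, 5+10=15
Collecting distinct sums: A + B = {-2, 0, 2, 4, 5, 7, 8, 9, 10, 12, 15}
|A + B| = 11

A + B = {-2, 0, 2, 4, 5, 7, 8, 9, 10, 12, 15}


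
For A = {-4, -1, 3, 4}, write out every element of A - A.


A - A = {a - a' : a, a' ∈ A}.
Compute a - a' for each ordered pair (a, a'):
a = -4: -4--4=0, -4--1=-3, -4-3=-7, -4-4=-8
a = -1: -1--4=3, -1--1=0, -1-3=-4, -1-4=-5
a = 3: 3--4=7, 3--1=4, 3-3=0, 3-4=-1
a = 4: 4--4=8, 4--1=5, 4-3=1, 4-4=0
Collecting distinct values (and noting 0 appears from a-a):
A - A = {-8, -7, -5, -4, -3, -1, 0, 1, 3, 4, 5, 7, 8}
|A - A| = 13

A - A = {-8, -7, -5, -4, -3, -1, 0, 1, 3, 4, 5, 7, 8}


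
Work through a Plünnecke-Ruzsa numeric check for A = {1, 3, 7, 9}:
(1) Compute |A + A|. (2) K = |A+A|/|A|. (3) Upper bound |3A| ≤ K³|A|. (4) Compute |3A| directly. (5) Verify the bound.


|A| = 4.
Step 1: Compute A + A by enumerating all 16 pairs.
A + A = {2, 4, 6, 8, 10, 12, 14, 16, 18}, so |A + A| = 9.
Step 2: Doubling constant K = |A + A|/|A| = 9/4 = 9/4 ≈ 2.2500.
Step 3: Plünnecke-Ruzsa gives |3A| ≤ K³·|A| = (2.2500)³ · 4 ≈ 45.5625.
Step 4: Compute 3A = A + A + A directly by enumerating all triples (a,b,c) ∈ A³; |3A| = 13.
Step 5: Check 13 ≤ 45.5625? Yes ✓.

K = 9/4, Plünnecke-Ruzsa bound K³|A| ≈ 45.5625, |3A| = 13, inequality holds.


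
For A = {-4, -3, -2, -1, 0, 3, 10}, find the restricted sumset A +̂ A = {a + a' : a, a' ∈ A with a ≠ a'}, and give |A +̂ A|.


Restricted sumset: A +̂ A = {a + a' : a ∈ A, a' ∈ A, a ≠ a'}.
Equivalently, take A + A and drop any sum 2a that is achievable ONLY as a + a for a ∈ A (i.e. sums representable only with equal summands).
Enumerate pairs (a, a') with a < a' (symmetric, so each unordered pair gives one sum; this covers all a ≠ a'):
  -4 + -3 = -7
  -4 + -2 = -6
  -4 + -1 = -5
  -4 + 0 = -4
  -4 + 3 = -1
  -4 + 10 = 6
  -3 + -2 = -5
  -3 + -1 = -4
  -3 + 0 = -3
  -3 + 3 = 0
  -3 + 10 = 7
  -2 + -1 = -3
  -2 + 0 = -2
  -2 + 3 = 1
  -2 + 10 = 8
  -1 + 0 = -1
  -1 + 3 = 2
  -1 + 10 = 9
  0 + 3 = 3
  0 + 10 = 10
  3 + 10 = 13
Collected distinct sums: {-7, -6, -5, -4, -3, -2, -1, 0, 1, 2, 3, 6, 7, 8, 9, 10, 13}
|A +̂ A| = 17
(Reference bound: |A +̂ A| ≥ 2|A| - 3 for |A| ≥ 2, with |A| = 7 giving ≥ 11.)

|A +̂ A| = 17


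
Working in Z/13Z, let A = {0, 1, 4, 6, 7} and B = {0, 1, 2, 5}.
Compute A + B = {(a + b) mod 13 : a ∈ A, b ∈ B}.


Work in Z/13Z: reduce every sum a + b modulo 13.
Enumerate all 20 pairs:
a = 0: 0+0=0, 0+1=1, 0+2=2, 0+5=5
a = 1: 1+0=1, 1+1=2, 1+2=3, 1+5=6
a = 4: 4+0=4, 4+1=5, 4+2=6, 4+5=9
a = 6: 6+0=6, 6+1=7, 6+2=8, 6+5=11
a = 7: 7+0=7, 7+1=8, 7+2=9, 7+5=12
Distinct residues collected: {0, 1, 2, 3, 4, 5, 6, 7, 8, 9, 11, 12}
|A + B| = 12 (out of 13 total residues).

A + B = {0, 1, 2, 3, 4, 5, 6, 7, 8, 9, 11, 12}


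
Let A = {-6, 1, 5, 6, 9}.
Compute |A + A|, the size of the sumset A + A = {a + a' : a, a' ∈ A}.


A + A = {a + a' : a, a' ∈ A}; |A| = 5.
General bounds: 2|A| - 1 ≤ |A + A| ≤ |A|(|A|+1)/2, i.e. 9 ≤ |A + A| ≤ 15.
Lower bound 2|A|-1 is attained iff A is an arithmetic progression.
Enumerate sums a + a' for a ≤ a' (symmetric, so this suffices):
a = -6: -6+-6=-12, -6+1=-5, -6+5=-1, -6+6=0, -6+9=3
a = 1: 1+1=2, 1+5=6, 1+6=7, 1+9=10
a = 5: 5+5=10, 5+6=11, 5+9=14
a = 6: 6+6=12, 6+9=15
a = 9: 9+9=18
Distinct sums: {-12, -5, -1, 0, 2, 3, 6, 7, 10, 11, 12, 14, 15, 18}
|A + A| = 14

|A + A| = 14


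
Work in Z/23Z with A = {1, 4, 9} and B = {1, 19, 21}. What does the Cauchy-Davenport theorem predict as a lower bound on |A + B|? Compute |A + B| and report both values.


Cauchy-Davenport: |A + B| ≥ min(p, |A| + |B| - 1) for A, B nonempty in Z/pZ.
|A| = 3, |B| = 3, p = 23.
CD lower bound = min(23, 3 + 3 - 1) = min(23, 5) = 5.
Compute A + B mod 23 directly:
a = 1: 1+1=2, 1+19=20, 1+21=22
a = 4: 4+1=5, 4+19=0, 4+21=2
a = 9: 9+1=10, 9+19=5, 9+21=7
A + B = {0, 2, 5, 7, 10, 20, 22}, so |A + B| = 7.
Verify: 7 ≥ 5? Yes ✓.

CD lower bound = 5, actual |A + B| = 7.


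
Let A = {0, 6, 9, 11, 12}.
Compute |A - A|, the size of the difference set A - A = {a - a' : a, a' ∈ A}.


A - A = {a - a' : a, a' ∈ A}; |A| = 5.
Bounds: 2|A|-1 ≤ |A - A| ≤ |A|² - |A| + 1, i.e. 9 ≤ |A - A| ≤ 21.
Note: 0 ∈ A - A always (from a - a). The set is symmetric: if d ∈ A - A then -d ∈ A - A.
Enumerate nonzero differences d = a - a' with a > a' (then include -d):
Positive differences: {1, 2, 3, 5, 6, 9, 11, 12}
Full difference set: {0} ∪ (positive diffs) ∪ (negative diffs).
|A - A| = 1 + 2·8 = 17 (matches direct enumeration: 17).

|A - A| = 17


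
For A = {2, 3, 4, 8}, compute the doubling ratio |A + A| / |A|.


|A| = 4.
Compute A + A by enumerating all 16 pairs.
A + A = {4, 5, 6, 7, 8, 10, 11, 12, 16}, so |A + A| = 9.
K = |A + A| / |A| = 9/4 (already in lowest terms) ≈ 2.2500.
Reference: AP of size 4 gives K = 7/4 ≈ 1.7500; a fully generic set of size 4 gives K ≈ 2.5000.

|A| = 4, |A + A| = 9, K = 9/4.


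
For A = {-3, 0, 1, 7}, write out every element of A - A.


A - A = {a - a' : a, a' ∈ A}.
Compute a - a' for each ordered pair (a, a'):
a = -3: -3--3=0, -3-0=-3, -3-1=-4, -3-7=-10
a = 0: 0--3=3, 0-0=0, 0-1=-1, 0-7=-7
a = 1: 1--3=4, 1-0=1, 1-1=0, 1-7=-6
a = 7: 7--3=10, 7-0=7, 7-1=6, 7-7=0
Collecting distinct values (and noting 0 appears from a-a):
A - A = {-10, -7, -6, -4, -3, -1, 0, 1, 3, 4, 6, 7, 10}
|A - A| = 13

A - A = {-10, -7, -6, -4, -3, -1, 0, 1, 3, 4, 6, 7, 10}


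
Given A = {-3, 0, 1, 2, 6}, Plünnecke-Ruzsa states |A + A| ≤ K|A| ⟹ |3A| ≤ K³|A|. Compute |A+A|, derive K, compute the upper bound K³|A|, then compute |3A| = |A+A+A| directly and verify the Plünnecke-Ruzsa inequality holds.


|A| = 5.
Step 1: Compute A + A by enumerating all 25 pairs.
A + A = {-6, -3, -2, -1, 0, 1, 2, 3, 4, 6, 7, 8, 12}, so |A + A| = 13.
Step 2: Doubling constant K = |A + A|/|A| = 13/5 = 13/5 ≈ 2.6000.
Step 3: Plünnecke-Ruzsa gives |3A| ≤ K³·|A| = (2.6000)³ · 5 ≈ 87.8800.
Step 4: Compute 3A = A + A + A directly by enumerating all triples (a,b,c) ∈ A³; |3A| = 22.
Step 5: Check 22 ≤ 87.8800? Yes ✓.

K = 13/5, Plünnecke-Ruzsa bound K³|A| ≈ 87.8800, |3A| = 22, inequality holds.


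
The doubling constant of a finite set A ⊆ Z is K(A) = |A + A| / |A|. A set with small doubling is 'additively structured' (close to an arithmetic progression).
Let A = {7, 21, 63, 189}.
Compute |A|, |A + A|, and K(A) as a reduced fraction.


|A| = 4.
Compute A + A by enumerating all 16 pairs.
A + A = {14, 28, 42, 70, 84, 126, 196, 210, 252, 378}, so |A + A| = 10.
K = |A + A| / |A| = 10/4 = 5/2 ≈ 2.5000.
Reference: AP of size 4 gives K = 7/4 ≈ 1.7500; a fully generic set of size 4 gives K ≈ 2.5000.

|A| = 4, |A + A| = 10, K = 10/4 = 5/2.


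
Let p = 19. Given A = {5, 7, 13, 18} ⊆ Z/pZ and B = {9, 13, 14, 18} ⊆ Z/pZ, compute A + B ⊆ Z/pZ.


Work in Z/19Z: reduce every sum a + b modulo 19.
Enumerate all 16 pairs:
a = 5: 5+9=14, 5+13=18, 5+14=0, 5+18=4
a = 7: 7+9=16, 7+13=1, 7+14=2, 7+18=6
a = 13: 13+9=3, 13+13=7, 13+14=8, 13+18=12
a = 18: 18+9=8, 18+13=12, 18+14=13, 18+18=17
Distinct residues collected: {0, 1, 2, 3, 4, 6, 7, 8, 12, 13, 14, 16, 17, 18}
|A + B| = 14 (out of 19 total residues).

A + B = {0, 1, 2, 3, 4, 6, 7, 8, 12, 13, 14, 16, 17, 18}


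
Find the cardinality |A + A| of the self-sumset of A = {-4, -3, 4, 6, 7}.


A + A = {a + a' : a, a' ∈ A}; |A| = 5.
General bounds: 2|A| - 1 ≤ |A + A| ≤ |A|(|A|+1)/2, i.e. 9 ≤ |A + A| ≤ 15.
Lower bound 2|A|-1 is attained iff A is an arithmetic progression.
Enumerate sums a + a' for a ≤ a' (symmetric, so this suffices):
a = -4: -4+-4=-8, -4+-3=-7, -4+4=0, -4+6=2, -4+7=3
a = -3: -3+-3=-6, -3+4=1, -3+6=3, -3+7=4
a = 4: 4+4=8, 4+6=10, 4+7=11
a = 6: 6+6=12, 6+7=13
a = 7: 7+7=14
Distinct sums: {-8, -7, -6, 0, 1, 2, 3, 4, 8, 10, 11, 12, 13, 14}
|A + A| = 14

|A + A| = 14


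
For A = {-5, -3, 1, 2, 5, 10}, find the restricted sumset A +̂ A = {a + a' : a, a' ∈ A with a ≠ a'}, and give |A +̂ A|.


Restricted sumset: A +̂ A = {a + a' : a ∈ A, a' ∈ A, a ≠ a'}.
Equivalently, take A + A and drop any sum 2a that is achievable ONLY as a + a for a ∈ A (i.e. sums representable only with equal summands).
Enumerate pairs (a, a') with a < a' (symmetric, so each unordered pair gives one sum; this covers all a ≠ a'):
  -5 + -3 = -8
  -5 + 1 = -4
  -5 + 2 = -3
  -5 + 5 = 0
  -5 + 10 = 5
  -3 + 1 = -2
  -3 + 2 = -1
  -3 + 5 = 2
  -3 + 10 = 7
  1 + 2 = 3
  1 + 5 = 6
  1 + 10 = 11
  2 + 5 = 7
  2 + 10 = 12
  5 + 10 = 15
Collected distinct sums: {-8, -4, -3, -2, -1, 0, 2, 3, 5, 6, 7, 11, 12, 15}
|A +̂ A| = 14
(Reference bound: |A +̂ A| ≥ 2|A| - 3 for |A| ≥ 2, with |A| = 6 giving ≥ 9.)

|A +̂ A| = 14


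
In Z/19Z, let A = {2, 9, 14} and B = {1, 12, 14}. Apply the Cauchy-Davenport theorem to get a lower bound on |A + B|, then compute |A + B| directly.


Cauchy-Davenport: |A + B| ≥ min(p, |A| + |B| - 1) for A, B nonempty in Z/pZ.
|A| = 3, |B| = 3, p = 19.
CD lower bound = min(19, 3 + 3 - 1) = min(19, 5) = 5.
Compute A + B mod 19 directly:
a = 2: 2+1=3, 2+12=14, 2+14=16
a = 9: 9+1=10, 9+12=2, 9+14=4
a = 14: 14+1=15, 14+12=7, 14+14=9
A + B = {2, 3, 4, 7, 9, 10, 14, 15, 16}, so |A + B| = 9.
Verify: 9 ≥ 5? Yes ✓.

CD lower bound = 5, actual |A + B| = 9.


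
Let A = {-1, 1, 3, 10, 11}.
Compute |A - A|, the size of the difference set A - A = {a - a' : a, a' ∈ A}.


A - A = {a - a' : a, a' ∈ A}; |A| = 5.
Bounds: 2|A|-1 ≤ |A - A| ≤ |A|² - |A| + 1, i.e. 9 ≤ |A - A| ≤ 21.
Note: 0 ∈ A - A always (from a - a). The set is symmetric: if d ∈ A - A then -d ∈ A - A.
Enumerate nonzero differences d = a - a' with a > a' (then include -d):
Positive differences: {1, 2, 4, 7, 8, 9, 10, 11, 12}
Full difference set: {0} ∪ (positive diffs) ∪ (negative diffs).
|A - A| = 1 + 2·9 = 19 (matches direct enumeration: 19).

|A - A| = 19


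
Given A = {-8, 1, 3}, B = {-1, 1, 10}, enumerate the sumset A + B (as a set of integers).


A + B = {a + b : a ∈ A, b ∈ B}.
Enumerate all |A|·|B| = 3·3 = 9 pairs (a, b) and collect distinct sums.
a = -8: -8+-1=-9, -8+1=-7, -8+10=2
a = 1: 1+-1=0, 1+1=2, 1+10=11
a = 3: 3+-1=2, 3+1=4, 3+10=13
Collecting distinct sums: A + B = {-9, -7, 0, 2, 4, 11, 13}
|A + B| = 7

A + B = {-9, -7, 0, 2, 4, 11, 13}


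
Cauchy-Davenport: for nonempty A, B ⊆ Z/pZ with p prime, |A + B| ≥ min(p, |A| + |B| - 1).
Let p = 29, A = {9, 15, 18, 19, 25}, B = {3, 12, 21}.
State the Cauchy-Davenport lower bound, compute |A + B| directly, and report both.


Cauchy-Davenport: |A + B| ≥ min(p, |A| + |B| - 1) for A, B nonempty in Z/pZ.
|A| = 5, |B| = 3, p = 29.
CD lower bound = min(29, 5 + 3 - 1) = min(29, 7) = 7.
Compute A + B mod 29 directly:
a = 9: 9+3=12, 9+12=21, 9+21=1
a = 15: 15+3=18, 15+12=27, 15+21=7
a = 18: 18+3=21, 18+12=1, 18+21=10
a = 19: 19+3=22, 19+12=2, 19+21=11
a = 25: 25+3=28, 25+12=8, 25+21=17
A + B = {1, 2, 7, 8, 10, 11, 12, 17, 18, 21, 22, 27, 28}, so |A + B| = 13.
Verify: 13 ≥ 7? Yes ✓.

CD lower bound = 7, actual |A + B| = 13.


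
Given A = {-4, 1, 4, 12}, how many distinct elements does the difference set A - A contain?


A - A = {a - a' : a, a' ∈ A}; |A| = 4.
Bounds: 2|A|-1 ≤ |A - A| ≤ |A|² - |A| + 1, i.e. 7 ≤ |A - A| ≤ 13.
Note: 0 ∈ A - A always (from a - a). The set is symmetric: if d ∈ A - A then -d ∈ A - A.
Enumerate nonzero differences d = a - a' with a > a' (then include -d):
Positive differences: {3, 5, 8, 11, 16}
Full difference set: {0} ∪ (positive diffs) ∪ (negative diffs).
|A - A| = 1 + 2·5 = 11 (matches direct enumeration: 11).

|A - A| = 11


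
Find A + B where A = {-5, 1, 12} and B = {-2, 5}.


A + B = {a + b : a ∈ A, b ∈ B}.
Enumerate all |A|·|B| = 3·2 = 6 pairs (a, b) and collect distinct sums.
a = -5: -5+-2=-7, -5+5=0
a = 1: 1+-2=-1, 1+5=6
a = 12: 12+-2=10, 12+5=17
Collecting distinct sums: A + B = {-7, -1, 0, 6, 10, 17}
|A + B| = 6

A + B = {-7, -1, 0, 6, 10, 17}


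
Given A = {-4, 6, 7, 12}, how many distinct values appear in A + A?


A + A = {a + a' : a, a' ∈ A}; |A| = 4.
General bounds: 2|A| - 1 ≤ |A + A| ≤ |A|(|A|+1)/2, i.e. 7 ≤ |A + A| ≤ 10.
Lower bound 2|A|-1 is attained iff A is an arithmetic progression.
Enumerate sums a + a' for a ≤ a' (symmetric, so this suffices):
a = -4: -4+-4=-8, -4+6=2, -4+7=3, -4+12=8
a = 6: 6+6=12, 6+7=13, 6+12=18
a = 7: 7+7=14, 7+12=19
a = 12: 12+12=24
Distinct sums: {-8, 2, 3, 8, 12, 13, 14, 18, 19, 24}
|A + A| = 10

|A + A| = 10


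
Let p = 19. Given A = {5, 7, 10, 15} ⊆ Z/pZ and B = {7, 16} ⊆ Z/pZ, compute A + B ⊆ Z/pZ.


Work in Z/19Z: reduce every sum a + b modulo 19.
Enumerate all 8 pairs:
a = 5: 5+7=12, 5+16=2
a = 7: 7+7=14, 7+16=4
a = 10: 10+7=17, 10+16=7
a = 15: 15+7=3, 15+16=12
Distinct residues collected: {2, 3, 4, 7, 12, 14, 17}
|A + B| = 7 (out of 19 total residues).

A + B = {2, 3, 4, 7, 12, 14, 17}


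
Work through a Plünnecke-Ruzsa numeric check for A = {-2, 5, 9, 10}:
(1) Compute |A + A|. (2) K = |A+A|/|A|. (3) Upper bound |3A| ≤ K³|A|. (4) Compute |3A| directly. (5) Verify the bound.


|A| = 4.
Step 1: Compute A + A by enumerating all 16 pairs.
A + A = {-4, 3, 7, 8, 10, 14, 15, 18, 19, 20}, so |A + A| = 10.
Step 2: Doubling constant K = |A + A|/|A| = 10/4 = 10/4 ≈ 2.5000.
Step 3: Plünnecke-Ruzsa gives |3A| ≤ K³·|A| = (2.5000)³ · 4 ≈ 62.5000.
Step 4: Compute 3A = A + A + A directly by enumerating all triples (a,b,c) ∈ A³; |3A| = 20.
Step 5: Check 20 ≤ 62.5000? Yes ✓.

K = 10/4, Plünnecke-Ruzsa bound K³|A| ≈ 62.5000, |3A| = 20, inequality holds.


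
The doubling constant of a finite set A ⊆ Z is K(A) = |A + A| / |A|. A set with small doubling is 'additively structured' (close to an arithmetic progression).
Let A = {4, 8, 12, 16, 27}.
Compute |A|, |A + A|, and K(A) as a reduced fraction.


|A| = 5.
Compute A + A by enumerating all 25 pairs.
A + A = {8, 12, 16, 20, 24, 28, 31, 32, 35, 39, 43, 54}, so |A + A| = 12.
K = |A + A| / |A| = 12/5 (already in lowest terms) ≈ 2.4000.
Reference: AP of size 5 gives K = 9/5 ≈ 1.8000; a fully generic set of size 5 gives K ≈ 3.0000.

|A| = 5, |A + A| = 12, K = 12/5.


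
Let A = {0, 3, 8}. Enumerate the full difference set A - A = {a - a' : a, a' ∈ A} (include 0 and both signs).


A - A = {a - a' : a, a' ∈ A}.
Compute a - a' for each ordered pair (a, a'):
a = 0: 0-0=0, 0-3=-3, 0-8=-8
a = 3: 3-0=3, 3-3=0, 3-8=-5
a = 8: 8-0=8, 8-3=5, 8-8=0
Collecting distinct values (and noting 0 appears from a-a):
A - A = {-8, -5, -3, 0, 3, 5, 8}
|A - A| = 7

A - A = {-8, -5, -3, 0, 3, 5, 8}


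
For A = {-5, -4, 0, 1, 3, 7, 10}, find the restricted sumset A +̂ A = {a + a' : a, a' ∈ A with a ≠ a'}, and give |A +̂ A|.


Restricted sumset: A +̂ A = {a + a' : a ∈ A, a' ∈ A, a ≠ a'}.
Equivalently, take A + A and drop any sum 2a that is achievable ONLY as a + a for a ∈ A (i.e. sums representable only with equal summands).
Enumerate pairs (a, a') with a < a' (symmetric, so each unordered pair gives one sum; this covers all a ≠ a'):
  -5 + -4 = -9
  -5 + 0 = -5
  -5 + 1 = -4
  -5 + 3 = -2
  -5 + 7 = 2
  -5 + 10 = 5
  -4 + 0 = -4
  -4 + 1 = -3
  -4 + 3 = -1
  -4 + 7 = 3
  -4 + 10 = 6
  0 + 1 = 1
  0 + 3 = 3
  0 + 7 = 7
  0 + 10 = 10
  1 + 3 = 4
  1 + 7 = 8
  1 + 10 = 11
  3 + 7 = 10
  3 + 10 = 13
  7 + 10 = 17
Collected distinct sums: {-9, -5, -4, -3, -2, -1, 1, 2, 3, 4, 5, 6, 7, 8, 10, 11, 13, 17}
|A +̂ A| = 18
(Reference bound: |A +̂ A| ≥ 2|A| - 3 for |A| ≥ 2, with |A| = 7 giving ≥ 11.)

|A +̂ A| = 18


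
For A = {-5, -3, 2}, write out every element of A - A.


A - A = {a - a' : a, a' ∈ A}.
Compute a - a' for each ordered pair (a, a'):
a = -5: -5--5=0, -5--3=-2, -5-2=-7
a = -3: -3--5=2, -3--3=0, -3-2=-5
a = 2: 2--5=7, 2--3=5, 2-2=0
Collecting distinct values (and noting 0 appears from a-a):
A - A = {-7, -5, -2, 0, 2, 5, 7}
|A - A| = 7

A - A = {-7, -5, -2, 0, 2, 5, 7}


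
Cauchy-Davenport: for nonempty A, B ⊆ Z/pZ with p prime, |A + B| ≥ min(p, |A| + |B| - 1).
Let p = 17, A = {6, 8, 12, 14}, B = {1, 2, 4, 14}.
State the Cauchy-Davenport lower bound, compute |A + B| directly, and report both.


Cauchy-Davenport: |A + B| ≥ min(p, |A| + |B| - 1) for A, B nonempty in Z/pZ.
|A| = 4, |B| = 4, p = 17.
CD lower bound = min(17, 4 + 4 - 1) = min(17, 7) = 7.
Compute A + B mod 17 directly:
a = 6: 6+1=7, 6+2=8, 6+4=10, 6+14=3
a = 8: 8+1=9, 8+2=10, 8+4=12, 8+14=5
a = 12: 12+1=13, 12+2=14, 12+4=16, 12+14=9
a = 14: 14+1=15, 14+2=16, 14+4=1, 14+14=11
A + B = {1, 3, 5, 7, 8, 9, 10, 11, 12, 13, 14, 15, 16}, so |A + B| = 13.
Verify: 13 ≥ 7? Yes ✓.

CD lower bound = 7, actual |A + B| = 13.


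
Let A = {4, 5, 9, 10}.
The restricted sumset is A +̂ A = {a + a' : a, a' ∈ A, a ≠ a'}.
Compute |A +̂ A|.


Restricted sumset: A +̂ A = {a + a' : a ∈ A, a' ∈ A, a ≠ a'}.
Equivalently, take A + A and drop any sum 2a that is achievable ONLY as a + a for a ∈ A (i.e. sums representable only with equal summands).
Enumerate pairs (a, a') with a < a' (symmetric, so each unordered pair gives one sum; this covers all a ≠ a'):
  4 + 5 = 9
  4 + 9 = 13
  4 + 10 = 14
  5 + 9 = 14
  5 + 10 = 15
  9 + 10 = 19
Collected distinct sums: {9, 13, 14, 15, 19}
|A +̂ A| = 5
(Reference bound: |A +̂ A| ≥ 2|A| - 3 for |A| ≥ 2, with |A| = 4 giving ≥ 5.)

|A +̂ A| = 5


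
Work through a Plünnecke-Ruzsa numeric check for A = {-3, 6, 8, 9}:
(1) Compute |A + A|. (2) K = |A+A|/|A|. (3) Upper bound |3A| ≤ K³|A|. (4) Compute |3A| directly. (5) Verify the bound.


|A| = 4.
Step 1: Compute A + A by enumerating all 16 pairs.
A + A = {-6, 3, 5, 6, 12, 14, 15, 16, 17, 18}, so |A + A| = 10.
Step 2: Doubling constant K = |A + A|/|A| = 10/4 = 10/4 ≈ 2.5000.
Step 3: Plünnecke-Ruzsa gives |3A| ≤ K³·|A| = (2.5000)³ · 4 ≈ 62.5000.
Step 4: Compute 3A = A + A + A directly by enumerating all triples (a,b,c) ∈ A³; |3A| = 19.
Step 5: Check 19 ≤ 62.5000? Yes ✓.

K = 10/4, Plünnecke-Ruzsa bound K³|A| ≈ 62.5000, |3A| = 19, inequality holds.


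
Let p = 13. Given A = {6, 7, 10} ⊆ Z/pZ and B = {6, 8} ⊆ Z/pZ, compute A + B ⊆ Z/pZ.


Work in Z/13Z: reduce every sum a + b modulo 13.
Enumerate all 6 pairs:
a = 6: 6+6=12, 6+8=1
a = 7: 7+6=0, 7+8=2
a = 10: 10+6=3, 10+8=5
Distinct residues collected: {0, 1, 2, 3, 5, 12}
|A + B| = 6 (out of 13 total residues).

A + B = {0, 1, 2, 3, 5, 12}


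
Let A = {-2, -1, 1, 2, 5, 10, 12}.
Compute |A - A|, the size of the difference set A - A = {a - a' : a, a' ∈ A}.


A - A = {a - a' : a, a' ∈ A}; |A| = 7.
Bounds: 2|A|-1 ≤ |A - A| ≤ |A|² - |A| + 1, i.e. 13 ≤ |A - A| ≤ 43.
Note: 0 ∈ A - A always (from a - a). The set is symmetric: if d ∈ A - A then -d ∈ A - A.
Enumerate nonzero differences d = a - a' with a > a' (then include -d):
Positive differences: {1, 2, 3, 4, 5, 6, 7, 8, 9, 10, 11, 12, 13, 14}
Full difference set: {0} ∪ (positive diffs) ∪ (negative diffs).
|A - A| = 1 + 2·14 = 29 (matches direct enumeration: 29).

|A - A| = 29


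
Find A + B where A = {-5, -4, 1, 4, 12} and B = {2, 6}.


A + B = {a + b : a ∈ A, b ∈ B}.
Enumerate all |A|·|B| = 5·2 = 10 pairs (a, b) and collect distinct sums.
a = -5: -5+2=-3, -5+6=1
a = -4: -4+2=-2, -4+6=2
a = 1: 1+2=3, 1+6=7
a = 4: 4+2=6, 4+6=10
a = 12: 12+2=14, 12+6=18
Collecting distinct sums: A + B = {-3, -2, 1, 2, 3, 6, 7, 10, 14, 18}
|A + B| = 10

A + B = {-3, -2, 1, 2, 3, 6, 7, 10, 14, 18}


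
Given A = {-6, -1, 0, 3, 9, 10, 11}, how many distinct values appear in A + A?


A + A = {a + a' : a, a' ∈ A}; |A| = 7.
General bounds: 2|A| - 1 ≤ |A + A| ≤ |A|(|A|+1)/2, i.e. 13 ≤ |A + A| ≤ 28.
Lower bound 2|A|-1 is attained iff A is an arithmetic progression.
Enumerate sums a + a' for a ≤ a' (symmetric, so this suffices):
a = -6: -6+-6=-12, -6+-1=-7, -6+0=-6, -6+3=-3, -6+9=3, -6+10=4, -6+11=5
a = -1: -1+-1=-2, -1+0=-1, -1+3=2, -1+9=8, -1+10=9, -1+11=10
a = 0: 0+0=0, 0+3=3, 0+9=9, 0+10=10, 0+11=11
a = 3: 3+3=6, 3+9=12, 3+10=13, 3+11=14
a = 9: 9+9=18, 9+10=19, 9+11=20
a = 10: 10+10=20, 10+11=21
a = 11: 11+11=22
Distinct sums: {-12, -7, -6, -3, -2, -1, 0, 2, 3, 4, 5, 6, 8, 9, 10, 11, 12, 13, 14, 18, 19, 20, 21, 22}
|A + A| = 24

|A + A| = 24


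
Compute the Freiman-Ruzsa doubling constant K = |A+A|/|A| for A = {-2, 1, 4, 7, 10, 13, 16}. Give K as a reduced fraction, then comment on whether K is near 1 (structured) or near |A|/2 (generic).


|A| = 7.
Compute A + A by enumerating all 49 pairs.
A + A = {-4, -1, 2, 5, 8, 11, 14, 17, 20, 23, 26, 29, 32}, so |A + A| = 13.
K = |A + A| / |A| = 13/7 (already in lowest terms) ≈ 1.8571.
Reference: AP of size 7 gives K = 13/7 ≈ 1.8571; a fully generic set of size 7 gives K ≈ 4.0000.

|A| = 7, |A + A| = 13, K = 13/7.


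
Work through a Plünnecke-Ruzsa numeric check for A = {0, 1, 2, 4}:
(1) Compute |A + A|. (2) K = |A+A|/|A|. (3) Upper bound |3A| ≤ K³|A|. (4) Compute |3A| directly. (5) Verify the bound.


|A| = 4.
Step 1: Compute A + A by enumerating all 16 pairs.
A + A = {0, 1, 2, 3, 4, 5, 6, 8}, so |A + A| = 8.
Step 2: Doubling constant K = |A + A|/|A| = 8/4 = 8/4 ≈ 2.0000.
Step 3: Plünnecke-Ruzsa gives |3A| ≤ K³·|A| = (2.0000)³ · 4 ≈ 32.0000.
Step 4: Compute 3A = A + A + A directly by enumerating all triples (a,b,c) ∈ A³; |3A| = 12.
Step 5: Check 12 ≤ 32.0000? Yes ✓.

K = 8/4, Plünnecke-Ruzsa bound K³|A| ≈ 32.0000, |3A| = 12, inequality holds.


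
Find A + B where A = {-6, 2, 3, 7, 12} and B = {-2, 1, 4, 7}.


A + B = {a + b : a ∈ A, b ∈ B}.
Enumerate all |A|·|B| = 5·4 = 20 pairs (a, b) and collect distinct sums.
a = -6: -6+-2=-8, -6+1=-5, -6+4=-2, -6+7=1
a = 2: 2+-2=0, 2+1=3, 2+4=6, 2+7=9
a = 3: 3+-2=1, 3+1=4, 3+4=7, 3+7=10
a = 7: 7+-2=5, 7+1=8, 7+4=11, 7+7=14
a = 12: 12+-2=10, 12+1=13, 12+4=16, 12+7=19
Collecting distinct sums: A + B = {-8, -5, -2, 0, 1, 3, 4, 5, 6, 7, 8, 9, 10, 11, 13, 14, 16, 19}
|A + B| = 18

A + B = {-8, -5, -2, 0, 1, 3, 4, 5, 6, 7, 8, 9, 10, 11, 13, 14, 16, 19}


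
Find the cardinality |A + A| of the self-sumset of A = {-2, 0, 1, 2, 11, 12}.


A + A = {a + a' : a, a' ∈ A}; |A| = 6.
General bounds: 2|A| - 1 ≤ |A + A| ≤ |A|(|A|+1)/2, i.e. 11 ≤ |A + A| ≤ 21.
Lower bound 2|A|-1 is attained iff A is an arithmetic progression.
Enumerate sums a + a' for a ≤ a' (symmetric, so this suffices):
a = -2: -2+-2=-4, -2+0=-2, -2+1=-1, -2+2=0, -2+11=9, -2+12=10
a = 0: 0+0=0, 0+1=1, 0+2=2, 0+11=11, 0+12=12
a = 1: 1+1=2, 1+2=3, 1+11=12, 1+12=13
a = 2: 2+2=4, 2+11=13, 2+12=14
a = 11: 11+11=22, 11+12=23
a = 12: 12+12=24
Distinct sums: {-4, -2, -1, 0, 1, 2, 3, 4, 9, 10, 11, 12, 13, 14, 22, 23, 24}
|A + A| = 17

|A + A| = 17


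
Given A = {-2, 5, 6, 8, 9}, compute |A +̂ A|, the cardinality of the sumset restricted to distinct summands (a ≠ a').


Restricted sumset: A +̂ A = {a + a' : a ∈ A, a' ∈ A, a ≠ a'}.
Equivalently, take A + A and drop any sum 2a that is achievable ONLY as a + a for a ∈ A (i.e. sums representable only with equal summands).
Enumerate pairs (a, a') with a < a' (symmetric, so each unordered pair gives one sum; this covers all a ≠ a'):
  -2 + 5 = 3
  -2 + 6 = 4
  -2 + 8 = 6
  -2 + 9 = 7
  5 + 6 = 11
  5 + 8 = 13
  5 + 9 = 14
  6 + 8 = 14
  6 + 9 = 15
  8 + 9 = 17
Collected distinct sums: {3, 4, 6, 7, 11, 13, 14, 15, 17}
|A +̂ A| = 9
(Reference bound: |A +̂ A| ≥ 2|A| - 3 for |A| ≥ 2, with |A| = 5 giving ≥ 7.)

|A +̂ A| = 9


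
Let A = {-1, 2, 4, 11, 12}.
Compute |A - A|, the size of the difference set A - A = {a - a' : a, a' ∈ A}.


A - A = {a - a' : a, a' ∈ A}; |A| = 5.
Bounds: 2|A|-1 ≤ |A - A| ≤ |A|² - |A| + 1, i.e. 9 ≤ |A - A| ≤ 21.
Note: 0 ∈ A - A always (from a - a). The set is symmetric: if d ∈ A - A then -d ∈ A - A.
Enumerate nonzero differences d = a - a' with a > a' (then include -d):
Positive differences: {1, 2, 3, 5, 7, 8, 9, 10, 12, 13}
Full difference set: {0} ∪ (positive diffs) ∪ (negative diffs).
|A - A| = 1 + 2·10 = 21 (matches direct enumeration: 21).

|A - A| = 21


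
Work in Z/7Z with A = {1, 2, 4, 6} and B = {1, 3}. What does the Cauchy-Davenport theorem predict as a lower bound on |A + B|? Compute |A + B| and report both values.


Cauchy-Davenport: |A + B| ≥ min(p, |A| + |B| - 1) for A, B nonempty in Z/pZ.
|A| = 4, |B| = 2, p = 7.
CD lower bound = min(7, 4 + 2 - 1) = min(7, 5) = 5.
Compute A + B mod 7 directly:
a = 1: 1+1=2, 1+3=4
a = 2: 2+1=3, 2+3=5
a = 4: 4+1=5, 4+3=0
a = 6: 6+1=0, 6+3=2
A + B = {0, 2, 3, 4, 5}, so |A + B| = 5.
Verify: 5 ≥ 5? Yes ✓.

CD lower bound = 5, actual |A + B| = 5.
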